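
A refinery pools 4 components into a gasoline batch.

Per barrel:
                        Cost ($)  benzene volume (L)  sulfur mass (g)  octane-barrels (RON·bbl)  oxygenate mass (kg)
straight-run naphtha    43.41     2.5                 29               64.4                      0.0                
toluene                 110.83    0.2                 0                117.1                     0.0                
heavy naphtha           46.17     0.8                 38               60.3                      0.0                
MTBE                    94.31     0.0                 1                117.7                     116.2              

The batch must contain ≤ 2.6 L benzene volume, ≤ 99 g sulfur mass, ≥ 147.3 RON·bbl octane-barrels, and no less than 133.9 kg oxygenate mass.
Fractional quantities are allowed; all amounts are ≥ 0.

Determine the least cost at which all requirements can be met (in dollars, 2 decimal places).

Set it up as a linear program. Let x1 = barrels of straight-run naphtha, x2 = barrels of toluene, x3 = barrels of heavy naphtha, x4 = barrels of MTBE.
min 43.41x1 + 110.83x2 + 46.17x3 + 94.31x4 with:
  2.5x1 + 0.2x2 + 0.8x3 ≤ 2.6   (benzene volume)
  29x1 + 38x3 + 1x4 ≤ 99   (sulfur mass)
  64.4x1 + 117.1x2 + 60.3x3 + 117.7x4 ≥ 147.3   (octane-barrels)
  116.2x4 ≥ 133.9   (oxygenate mass)
  x1, x2, x3, x4 ≥ 0.
At the optimum only straight-run naphtha, MTBE are positive (toluene, heavy naphtha = 0). There the octane-barrels and oxygenate mass constraints are tight.
So straight-run naphtha = 0.18123 barrels, MTBE = 1.1523 barrels.
Total cost: 43.41·0.18123 + 94.31·1.1523 = 116.5406.

$116.54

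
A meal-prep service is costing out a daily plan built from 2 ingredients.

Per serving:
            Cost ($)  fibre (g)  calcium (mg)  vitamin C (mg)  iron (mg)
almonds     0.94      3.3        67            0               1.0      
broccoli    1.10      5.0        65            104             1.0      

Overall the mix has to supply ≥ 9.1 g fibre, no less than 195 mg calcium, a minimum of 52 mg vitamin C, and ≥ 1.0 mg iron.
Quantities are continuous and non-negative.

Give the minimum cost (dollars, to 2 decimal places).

$2.83

Let x1 = servings of almonds, x2 = servings of broccoli.
min 0.94x1 + 1.1x2 subject to:
  3.3x1 + 5x2 ≥ 9.1   (fibre)
  67x1 + 65x2 ≥ 195   (calcium)
  104x2 ≥ 52   (vitamin C)
  1x1 + 1x2 ≥ 1   (iron)
  x1, x2 ≥ 0.
Both inputs are positive at the optimum. Binding constraints: calcium and vitamin C.
Optimal quantities: almonds = 2.425 servings, broccoli = 0.5 servings.
Objective = 0.94·2.425 + 1.1·0.5 = 2.8295.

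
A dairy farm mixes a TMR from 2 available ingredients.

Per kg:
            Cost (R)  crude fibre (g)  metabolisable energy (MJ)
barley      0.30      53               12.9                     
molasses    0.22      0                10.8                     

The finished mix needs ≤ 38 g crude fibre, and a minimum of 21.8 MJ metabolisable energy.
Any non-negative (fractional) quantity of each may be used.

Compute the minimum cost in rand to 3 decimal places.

Treat it as an LP. Let x1 = kg of barley, x2 = kg of molasses.
Minimize 0.3x1 + 0.22x2 s.t.:
  53x1 ≤ 38   (crude fibre)
  12.9x1 + 10.8x2 ≥ 21.8   (metabolisable energy)
  x1, x2 ≥ 0.
The minimum-cost mix takes nothing from barley — only molasses. The metabolisable energy requirement is met with equality.
That vertex is x2 = 2.019.
Cost = 0.22·2.019 = 0.44418.

R0.444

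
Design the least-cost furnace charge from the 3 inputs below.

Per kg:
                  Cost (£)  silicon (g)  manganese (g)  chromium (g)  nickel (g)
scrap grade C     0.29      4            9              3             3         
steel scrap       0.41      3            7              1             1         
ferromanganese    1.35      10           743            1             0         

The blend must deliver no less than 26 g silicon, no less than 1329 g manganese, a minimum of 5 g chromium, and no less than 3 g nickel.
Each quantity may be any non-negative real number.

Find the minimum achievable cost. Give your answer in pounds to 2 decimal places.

Set it up as a linear program. Let x1 = kg of scrap grade C, x2 = kg of steel scrap, x3 = kg of ferromanganese.
Minimise 0.29x1 + 0.41x2 + 1.35x3 s.t.:
  4x1 + 3x2 + 10x3 ≥ 26   (silicon)
  9x1 + 7x2 + 743x3 ≥ 1329   (manganese)
  3x1 + 1x2 + 1x3 ≥ 5   (chromium)
  3x1 + 1x2 ≥ 3   (nickel)
  x1, x2, x3 ≥ 0.
The optimal basis is {scrap grade C, ferromanganese}; steel scrap drops out. There the silicon and manganese constraints are tight.
Optimal quantities: scrap grade C = 2.092 kg, ferromanganese = 1.763 kg.
Hence cost = 0.29·2.092 + 1.35·1.763 = £2.9867.

£2.99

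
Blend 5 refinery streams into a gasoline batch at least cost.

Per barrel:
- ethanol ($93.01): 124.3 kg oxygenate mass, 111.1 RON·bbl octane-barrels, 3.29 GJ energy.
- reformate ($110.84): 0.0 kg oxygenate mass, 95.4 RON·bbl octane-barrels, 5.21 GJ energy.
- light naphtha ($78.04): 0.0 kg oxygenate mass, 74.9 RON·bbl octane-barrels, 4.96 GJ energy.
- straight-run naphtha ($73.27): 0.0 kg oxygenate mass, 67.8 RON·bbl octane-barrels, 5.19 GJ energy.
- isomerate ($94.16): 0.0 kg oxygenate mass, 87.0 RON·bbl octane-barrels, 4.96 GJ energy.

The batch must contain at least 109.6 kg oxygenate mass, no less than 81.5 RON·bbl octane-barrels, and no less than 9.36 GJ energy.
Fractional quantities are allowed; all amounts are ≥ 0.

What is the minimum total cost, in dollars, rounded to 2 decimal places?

$173.20

This is a linear program. Let x1 = barrels of ethanol, x2 = barrels of reformate, x3 = barrels of light naphtha, x4 = barrels of straight-run naphtha, x5 = barrels of isomerate.
Minimise 93.01x1 + 110.84x2 + 78.04x3 + 73.27x4 + 94.16x5 with:
  124.3x1 ≥ 109.6   (oxygenate mass)
  111.1x1 + 95.4x2 + 74.9x3 + 67.8x4 + 87x5 ≥ 81.5   (octane-barrels)
  3.29x1 + 5.21x2 + 4.96x3 + 5.19x4 + 4.96x5 ≥ 9.36   (energy)
  x1, x2, x3, x4, x5 ≥ 0.
The cheapest feasible vertex uses only ethanol, straight-run naphtha; reformate, light naphtha, isomerate are not used. There the oxygenate mass and energy constraints are tight.
Solving gives x1 = 0.88174, x4 = 1.2445.
Objective = 93.01·0.88174 + 73.27·1.2445 = 173.1952.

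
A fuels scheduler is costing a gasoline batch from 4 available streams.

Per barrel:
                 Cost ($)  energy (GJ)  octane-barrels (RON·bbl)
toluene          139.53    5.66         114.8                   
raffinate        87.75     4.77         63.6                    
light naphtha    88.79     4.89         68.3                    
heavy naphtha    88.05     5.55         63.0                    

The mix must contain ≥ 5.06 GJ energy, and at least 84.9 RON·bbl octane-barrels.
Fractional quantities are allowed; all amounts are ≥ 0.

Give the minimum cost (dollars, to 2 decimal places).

Let x1 = barrels of toluene, x2 = barrels of raffinate, x3 = barrels of light naphtha, x4 = barrels of heavy naphtha.
min 139.53x1 + 87.75x2 + 88.79x3 + 88.05x4 subject to:
  5.66x1 + 4.77x2 + 4.89x3 + 5.55x4 ≥ 5.06   (energy)
  114.8x1 + 63.6x2 + 68.3x3 + 63x4 ≥ 84.9   (octane-barrels)
  x1, x2, x3, x4 ≥ 0.
The minimum-cost mix takes nothing from raffinate, heavy naphtha — only toluene, light naphtha. There the energy and octane-barrels constraints are tight.
That vertex is x1 = 0.398, x3 = 0.5741.
Total cost: 139.53·0.398 + 88.79·0.5741 = 106.5073.

$106.51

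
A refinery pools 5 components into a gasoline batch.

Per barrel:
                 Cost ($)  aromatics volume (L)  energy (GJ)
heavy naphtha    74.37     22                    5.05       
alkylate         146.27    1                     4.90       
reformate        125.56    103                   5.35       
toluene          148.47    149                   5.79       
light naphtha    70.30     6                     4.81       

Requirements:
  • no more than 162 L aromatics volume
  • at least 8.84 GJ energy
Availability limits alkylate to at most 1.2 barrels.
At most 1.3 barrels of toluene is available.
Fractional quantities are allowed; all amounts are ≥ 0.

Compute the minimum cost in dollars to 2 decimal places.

$129.20

Treat it as an LP. Let x1 = barrels of heavy naphtha, x2 = barrels of alkylate, x3 = barrels of reformate, x4 = barrels of toluene, x5 = barrels of light naphtha.
min 74.37x1 + 146.27x2 + 125.56x3 + 148.47x4 + 70.3x5 subject to:
  22x1 + 1x2 + 103x3 + 149x4 + 6x5 ≤ 162   (aromatics volume)
  5.05x1 + 4.9x2 + 5.35x3 + 5.79x4 + 4.81x5 ≥ 8.84   (energy)
  x2 ≤ 1.2
  x4 ≤ 1.3
  x1, x2, x3, x4, x5 ≥ 0.
The cheapest feasible vertex uses only light naphtha; heavy naphtha, alkylate, reformate, toluene are not used. Binding constraint: energy.
So light naphtha = 1.8378 barrels.
Total cost: 70.3·1.8378 = 129.1973.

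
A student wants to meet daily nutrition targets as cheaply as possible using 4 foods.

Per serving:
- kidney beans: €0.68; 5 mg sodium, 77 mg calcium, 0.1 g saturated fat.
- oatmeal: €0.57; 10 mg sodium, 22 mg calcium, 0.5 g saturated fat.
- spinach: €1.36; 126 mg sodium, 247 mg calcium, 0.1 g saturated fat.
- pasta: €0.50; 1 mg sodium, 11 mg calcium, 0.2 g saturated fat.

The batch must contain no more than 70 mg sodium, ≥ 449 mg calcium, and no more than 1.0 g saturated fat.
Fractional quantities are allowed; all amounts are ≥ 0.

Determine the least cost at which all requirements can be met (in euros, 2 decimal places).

€3.66

Set it up as a linear program. Let x1 = servings of kidney beans, x2 = servings of oatmeal, x3 = servings of spinach, x4 = servings of pasta.
Minimise 0.68x1 + 0.57x2 + 1.36x3 + 0.5x4 subject to:
  5x1 + 10x2 + 126x3 + 1x4 ≤ 70   (sodium)
  77x1 + 22x2 + 247x3 + 11x4 ≥ 449   (calcium)
  0.1x1 + 0.5x2 + 0.1x3 + 0.2x4 ≤ 1   (saturated fat)
  x1, x2, x3, x4 ≥ 0.
The optimal basis is {kidney beans, spinach}; oatmeal, pasta drop out. The sodium and calcium requirements are met with equality.
So kidney beans = 4.64 servings, spinach = 0.3714 servings.
Total cost: 0.68·4.64 + 1.36·0.3714 = 3.6603.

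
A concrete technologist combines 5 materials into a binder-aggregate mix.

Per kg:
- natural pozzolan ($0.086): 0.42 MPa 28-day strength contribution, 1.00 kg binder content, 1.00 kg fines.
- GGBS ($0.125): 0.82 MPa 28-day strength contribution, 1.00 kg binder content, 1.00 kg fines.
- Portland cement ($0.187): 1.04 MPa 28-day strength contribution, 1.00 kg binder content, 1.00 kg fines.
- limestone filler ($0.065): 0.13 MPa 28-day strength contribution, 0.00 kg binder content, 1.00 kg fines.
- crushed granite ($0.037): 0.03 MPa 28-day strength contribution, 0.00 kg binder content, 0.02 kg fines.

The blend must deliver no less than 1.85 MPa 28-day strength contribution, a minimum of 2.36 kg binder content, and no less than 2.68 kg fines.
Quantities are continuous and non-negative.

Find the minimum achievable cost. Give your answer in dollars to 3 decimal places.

$0.301

Let x1 = kg of natural pozzolan, x2 = kg of GGBS, x3 = kg of Portland cement, x4 = kg of limestone filler, x5 = kg of crushed granite.
Minimize 0.086x1 + 0.125x2 + 0.187x3 + 0.065x4 + 0.037x5 with:
  0.42x1 + 0.82x2 + 1.04x3 + 0.13x4 + 0.03x5 ≥ 1.85   (28-day strength contribution)
  1x1 + 1x2 + 1x3 ≥ 2.36   (binder content)
  1x1 + 1x2 + 1x3 + 1x4 + 0.02x5 ≥ 2.68   (fines)
  x1, x2, x3, x4, x5 ≥ 0.
The optimal basis is {natural pozzolan, GGBS}; Portland cement, limestone filler, crushed granite drop out. The 28-day strength contribution and fines requirements are met with equality.
Optimal quantities: natural pozzolan = 0.869 kg, GGBS = 1.811 kg.
Total cost: 0.086·0.869 + 0.125·1.811 = 0.30111.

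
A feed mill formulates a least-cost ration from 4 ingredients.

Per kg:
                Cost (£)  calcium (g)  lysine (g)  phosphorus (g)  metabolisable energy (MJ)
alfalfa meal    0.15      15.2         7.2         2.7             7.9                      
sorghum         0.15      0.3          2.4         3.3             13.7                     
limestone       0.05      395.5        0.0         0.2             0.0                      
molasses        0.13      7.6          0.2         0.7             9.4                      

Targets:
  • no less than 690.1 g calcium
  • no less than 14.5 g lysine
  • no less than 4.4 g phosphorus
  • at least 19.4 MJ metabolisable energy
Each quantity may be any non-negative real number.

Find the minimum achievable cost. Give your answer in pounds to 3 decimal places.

Let x1 = kg of alfalfa meal, x2 = kg of sorghum, x3 = kg of limestone, x4 = kg of molasses.
min 0.15x1 + 0.15x2 + 0.05x3 + 0.13x4 with:
  15.2x1 + 0.3x2 + 395.5x3 + 7.6x4 ≥ 690.1   (calcium)
  7.2x1 + 2.4x2 + 0.2x4 ≥ 14.5   (lysine)
  2.7x1 + 3.3x2 + 0.2x3 + 0.7x4 ≥ 4.4   (phosphorus)
  7.9x1 + 13.7x2 + 9.4x4 ≥ 19.4   (metabolisable energy)
  x1, x2, x3, x4 ≥ 0.
The minimum-cost mix takes nothing from molasses — only alfalfa meal, sorghum, limestone. The calcium, lysine, metabolisable energy requirements are met with equality.
Optimal quantities: alfalfa meal = 1.909 kg, sorghum = 0.3154 kg, limestone = 1.671 kg.
Cost = 0.15·1.909 + 0.15·0.3154 + 0.05·1.671 = 0.41721.

£0.417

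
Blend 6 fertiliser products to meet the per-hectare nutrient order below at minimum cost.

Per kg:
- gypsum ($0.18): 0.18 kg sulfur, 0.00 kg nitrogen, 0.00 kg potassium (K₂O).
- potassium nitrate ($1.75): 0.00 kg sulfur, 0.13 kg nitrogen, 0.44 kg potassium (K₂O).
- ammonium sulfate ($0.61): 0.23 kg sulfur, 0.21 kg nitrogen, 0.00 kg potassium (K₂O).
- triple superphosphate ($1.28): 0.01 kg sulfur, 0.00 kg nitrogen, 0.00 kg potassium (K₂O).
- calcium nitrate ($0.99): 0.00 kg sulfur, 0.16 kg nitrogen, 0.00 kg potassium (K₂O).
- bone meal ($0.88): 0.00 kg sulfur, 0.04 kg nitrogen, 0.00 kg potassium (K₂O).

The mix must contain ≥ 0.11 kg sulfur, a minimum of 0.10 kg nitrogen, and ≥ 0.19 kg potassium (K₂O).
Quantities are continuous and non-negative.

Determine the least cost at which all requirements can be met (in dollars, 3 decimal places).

This is a linear program. Let x1 = kg of gypsum, x2 = kg of potassium nitrate, x3 = kg of ammonium sulfate, x4 = kg of triple superphosphate, x5 = kg of calcium nitrate, x6 = kg of bone meal.
Minimize 0.18x1 + 1.75x2 + 0.61x3 + 1.28x4 + 0.99x5 + 0.88x6 subject to:
  0.18x1 + 0.23x3 + 0.01x4 ≥ 0.11   (sulfur)
  0.13x2 + 0.21x3 + 0.16x5 + 0.04x6 ≥ 0.1   (nitrogen)
  0.44x2 ≥ 0.19   (potassium (K₂O))
  x1, x2, x3, x4, x5, x6 ≥ 0.
The optimal basis is {gypsum, potassium nitrate, ammonium sulfate}; triple superphosphate, calcium nitrate, bone meal drop out. Binding constraints: sulfur, nitrogen, potassium (K₂O).
Solving gives x1 = 0.3442, x2 = 0.4318, x3 = 0.2089.
Hence cost = 0.18·0.3442 + 1.75·0.4318 + 0.61·0.2089 = $0.94504.

$0.945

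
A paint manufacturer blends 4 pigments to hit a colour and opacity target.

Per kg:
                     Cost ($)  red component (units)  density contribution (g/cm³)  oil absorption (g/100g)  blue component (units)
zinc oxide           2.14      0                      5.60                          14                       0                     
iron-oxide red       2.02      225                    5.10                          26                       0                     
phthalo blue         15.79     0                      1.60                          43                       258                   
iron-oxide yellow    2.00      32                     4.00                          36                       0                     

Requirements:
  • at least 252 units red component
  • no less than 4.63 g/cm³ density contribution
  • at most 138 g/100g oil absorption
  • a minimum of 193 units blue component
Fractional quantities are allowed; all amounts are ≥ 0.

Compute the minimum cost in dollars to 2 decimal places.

Let x1 = kg of zinc oxide, x2 = kg of iron-oxide red, x3 = kg of phthalo blue, x4 = kg of iron-oxide yellow.
min 2.14x1 + 2.02x2 + 15.79x3 + 2x4 s.t.:
  225x2 + 32x4 ≥ 252   (red component)
  5.6x1 + 5.1x2 + 1.6x3 + 4x4 ≥ 4.63   (density contribution)
  14x1 + 26x2 + 43x3 + 36x4 ≤ 138   (oil absorption)
  258x3 ≥ 193   (blue component)
  x1, x2, x3, x4 ≥ 0.
The cheapest feasible vertex uses only iron-oxide red, phthalo blue; zinc oxide, iron-oxide yellow are not used. Binding constraints: red component and blue component.
Optimal quantities: iron-oxide red = 1.12 kg, phthalo blue = 0.7481 kg.
Total cost: 2.02·1.12 + 15.79·0.7481 = 14.0749.

$14.07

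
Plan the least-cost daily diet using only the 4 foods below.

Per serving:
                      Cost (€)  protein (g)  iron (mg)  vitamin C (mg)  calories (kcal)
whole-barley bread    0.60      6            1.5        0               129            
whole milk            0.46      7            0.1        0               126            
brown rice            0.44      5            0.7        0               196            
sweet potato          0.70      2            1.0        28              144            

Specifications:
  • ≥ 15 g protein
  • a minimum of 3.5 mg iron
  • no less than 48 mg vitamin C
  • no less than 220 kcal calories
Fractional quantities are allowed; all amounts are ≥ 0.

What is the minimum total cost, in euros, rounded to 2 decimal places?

This is a linear program. Let x1 = servings of whole-barley bread, x2 = servings of whole milk, x3 = servings of brown rice, x4 = servings of sweet potato.
Minimise 0.6x1 + 0.46x2 + 0.44x3 + 0.7x4 with:
  6x1 + 7x2 + 5x3 + 2x4 ≥ 15   (protein)
  1.5x1 + 0.1x2 + 0.7x3 + 1x4 ≥ 3.5   (iron)
  28x4 ≥ 48   (vitamin C)
  129x1 + 126x2 + 196x3 + 144x4 ≥ 220   (calories)
  x1, x2, x3, x4 ≥ 0.
The optimal basis is {whole-barley bread, whole milk, sweet potato}; brown rice drops out. The protein, iron, vitamin C requirements are met with equality.
Optimal quantities: whole-barley bread = 1.146 servings, whole milk = 0.671 servings, sweet potato = 1.714 servings.
Cost = 0.6·1.146 + 0.46·0.671 + 0.7·1.714 = 2.1961.

€2.20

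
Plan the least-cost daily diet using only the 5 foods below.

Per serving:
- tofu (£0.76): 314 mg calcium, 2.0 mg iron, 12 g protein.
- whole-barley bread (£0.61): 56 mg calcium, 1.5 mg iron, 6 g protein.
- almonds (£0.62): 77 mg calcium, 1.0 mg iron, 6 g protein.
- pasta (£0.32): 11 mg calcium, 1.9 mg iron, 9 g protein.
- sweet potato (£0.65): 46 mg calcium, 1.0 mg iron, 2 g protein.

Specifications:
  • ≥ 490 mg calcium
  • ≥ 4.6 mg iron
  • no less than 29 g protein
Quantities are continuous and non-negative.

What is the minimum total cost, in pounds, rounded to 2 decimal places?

£1.54

Treat it as an LP. Let x1 = servings of tofu, x2 = servings of whole-barley bread, x3 = servings of almonds, x4 = servings of pasta, x5 = servings of sweet potato.
Minimize 0.76x1 + 0.61x2 + 0.62x3 + 0.32x4 + 0.65x5 s.t.:
  314x1 + 56x2 + 77x3 + 11x4 + 46x5 ≥ 490   (calcium)
  2x1 + 1.5x2 + 1x3 + 1.9x4 + 1x5 ≥ 4.6   (iron)
  12x1 + 6x2 + 6x3 + 9x4 + 2x5 ≥ 29   (protein)
  x1, x2, x3, x4, x5 ≥ 0.
At the optimum only tofu, pasta are positive (whole-barley bread, almonds, sweet potato = 0). Binding constraints: calcium and protein.
That vertex is x1 = 1.519, x4 = 1.197.
Total cost: 0.76·1.519 + 0.32·1.197 = 1.5375.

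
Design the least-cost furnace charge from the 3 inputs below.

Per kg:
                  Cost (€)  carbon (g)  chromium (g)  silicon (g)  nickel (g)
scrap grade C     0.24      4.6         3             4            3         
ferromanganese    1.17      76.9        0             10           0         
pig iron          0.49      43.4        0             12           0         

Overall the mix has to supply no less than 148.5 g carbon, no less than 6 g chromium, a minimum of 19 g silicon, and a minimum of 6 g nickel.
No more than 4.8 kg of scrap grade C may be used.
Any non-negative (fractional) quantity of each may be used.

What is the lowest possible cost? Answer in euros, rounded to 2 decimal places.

Let x1 = kg of scrap grade C, x2 = kg of ferromanganese, x3 = kg of pig iron.
Minimise 0.24x1 + 1.17x2 + 0.49x3 with:
  4.6x1 + 76.9x2 + 43.4x3 ≥ 148.5   (carbon)
  3x1 ≥ 6   (chromium)
  4x1 + 10x2 + 12x3 ≥ 19   (silicon)
  3x1 ≥ 6   (nickel)
  x1 ≤ 4.8
  x1, x2, x3 ≥ 0.
At the optimum only scrap grade C, pig iron are positive (ferromanganese = 0). The carbon, chromium, nickel requirements are met with equality.
Solving gives x1 = 2, x3 = 3.21.
Cost = 0.24·2 + 0.49·3.21 = 2.0529.

€2.05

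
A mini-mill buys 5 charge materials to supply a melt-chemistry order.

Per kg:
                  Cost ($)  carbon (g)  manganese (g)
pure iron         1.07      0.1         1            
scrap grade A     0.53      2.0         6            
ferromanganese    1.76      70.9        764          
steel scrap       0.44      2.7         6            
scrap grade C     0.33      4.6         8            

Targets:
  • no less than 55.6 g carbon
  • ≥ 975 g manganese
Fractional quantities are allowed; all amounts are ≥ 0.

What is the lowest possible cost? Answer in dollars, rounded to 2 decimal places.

Let x1 = kg of pure iron, x2 = kg of scrap grade A, x3 = kg of ferromanganese, x4 = kg of steel scrap, x5 = kg of scrap grade C.
Minimise 1.07x1 + 0.53x2 + 1.76x3 + 0.44x4 + 0.33x5 with:
  0.1x1 + 2x2 + 70.9x3 + 2.7x4 + 4.6x5 ≥ 55.6   (carbon)
  1x1 + 6x2 + 764x3 + 6x4 + 8x5 ≥ 975   (manganese)
  x1, x2, x3, x4, x5 ≥ 0.
The optimal basis is {ferromanganese}; pure iron, scrap grade A, steel scrap, scrap grade C drop out. There the manganese constraint is tight.
Solving gives x3 = 1.276.
Hence cost = 1.76·1.276 = $2.2458.

$2.25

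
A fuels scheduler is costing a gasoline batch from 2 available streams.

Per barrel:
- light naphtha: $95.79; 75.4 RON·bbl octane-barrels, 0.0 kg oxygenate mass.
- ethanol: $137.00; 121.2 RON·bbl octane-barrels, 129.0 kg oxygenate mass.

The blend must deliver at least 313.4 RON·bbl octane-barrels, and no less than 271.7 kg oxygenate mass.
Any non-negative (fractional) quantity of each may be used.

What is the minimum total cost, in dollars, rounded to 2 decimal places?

Let x1 = barrels of light naphtha, x2 = barrels of ethanol.
Minimise 95.79x1 + 137x2 subject to:
  75.4x1 + 121.2x2 ≥ 313.4   (octane-barrels)
  129x2 ≥ 271.7   (oxygenate mass)
  x1, x2 ≥ 0.
The optimal basis is {ethanol}; light naphtha drops out. The octane-barrels requirement is met with equality.
Optimal quantities: ethanol = 2.58581 barrels.
Cost = 137·2.58581 = 354.2560.

$354.26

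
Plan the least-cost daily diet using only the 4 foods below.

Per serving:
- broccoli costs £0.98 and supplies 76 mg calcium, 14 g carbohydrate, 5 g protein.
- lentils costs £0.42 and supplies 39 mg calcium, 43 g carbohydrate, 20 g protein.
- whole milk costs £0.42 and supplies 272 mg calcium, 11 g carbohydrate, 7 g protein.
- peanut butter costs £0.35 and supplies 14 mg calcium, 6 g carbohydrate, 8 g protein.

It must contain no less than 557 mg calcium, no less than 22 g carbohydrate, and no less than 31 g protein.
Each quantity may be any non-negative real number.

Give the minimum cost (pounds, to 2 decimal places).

Treat it as an LP. Let x1 = servings of broccoli, x2 = servings of lentils, x3 = servings of whole milk, x4 = servings of peanut butter.
Minimise 0.98x1 + 0.42x2 + 0.42x3 + 0.35x4 s.t.:
  76x1 + 39x2 + 272x3 + 14x4 ≥ 557   (calcium)
  14x1 + 43x2 + 11x3 + 6x4 ≥ 22   (carbohydrate)
  5x1 + 20x2 + 7x3 + 8x4 ≥ 31   (protein)
  x1, x2, x3, x4 ≥ 0.
The minimum-cost mix takes nothing from broccoli, peanut butter — only lentils, whole milk. Binding constraints: calcium and protein.
Solving gives x2 = 0.8773, x3 = 1.922.
Objective = 0.42·0.8773 + 0.42·1.922 = 1.1757.

£1.18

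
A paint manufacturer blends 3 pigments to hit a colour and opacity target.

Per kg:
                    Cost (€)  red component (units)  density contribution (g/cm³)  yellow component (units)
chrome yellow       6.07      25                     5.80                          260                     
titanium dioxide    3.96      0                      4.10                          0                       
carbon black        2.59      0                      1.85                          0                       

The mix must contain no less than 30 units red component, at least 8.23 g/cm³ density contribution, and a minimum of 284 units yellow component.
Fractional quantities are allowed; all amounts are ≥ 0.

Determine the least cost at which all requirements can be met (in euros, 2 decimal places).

€8.51

This is a linear program. Let x1 = kg of chrome yellow, x2 = kg of titanium dioxide, x3 = kg of carbon black.
min 6.07x1 + 3.96x2 + 2.59x3 with:
  25x1 ≥ 30   (red component)
  5.8x1 + 4.1x2 + 1.85x3 ≥ 8.23   (density contribution)
  260x1 ≥ 284   (yellow component)
  x1, x2, x3 ≥ 0.
The cheapest feasible vertex uses only chrome yellow, titanium dioxide; carbon black is not used. There the red component and density contribution constraints are tight.
Optimal quantities: chrome yellow = 1.2 kg, titanium dioxide = 0.3098 kg.
Total cost: 6.07·1.2 + 3.96·0.3098 = 8.5108.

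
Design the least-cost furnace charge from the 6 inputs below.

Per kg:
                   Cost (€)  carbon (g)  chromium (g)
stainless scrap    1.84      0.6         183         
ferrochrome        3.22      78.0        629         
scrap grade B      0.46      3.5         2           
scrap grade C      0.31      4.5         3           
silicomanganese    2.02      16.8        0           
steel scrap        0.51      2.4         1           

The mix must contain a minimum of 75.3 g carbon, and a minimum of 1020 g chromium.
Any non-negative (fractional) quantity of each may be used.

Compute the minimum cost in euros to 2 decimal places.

€5.22

Let x1 = kg of stainless scrap, x2 = kg of ferrochrome, x3 = kg of scrap grade B, x4 = kg of scrap grade C, x5 = kg of silicomanganese, x6 = kg of steel scrap.
Minimize 1.84x1 + 3.22x2 + 0.46x3 + 0.31x4 + 2.02x5 + 0.51x6 s.t.:
  0.6x1 + 78x2 + 3.5x3 + 4.5x4 + 16.8x5 + 2.4x6 ≥ 75.3   (carbon)
  183x1 + 629x2 + 2x3 + 3x4 + 1x6 ≥ 1020   (chromium)
  x1, x2, x3, x4, x5, x6 ≥ 0.
At the optimum only ferrochrome is positive (stainless scrap, scrap grade B, scrap grade C, silicomanganese, steel scrap = 0). Binding constraint: chromium.
That vertex is x2 = 1.622.
Total cost: 3.22·1.622 = 5.2228.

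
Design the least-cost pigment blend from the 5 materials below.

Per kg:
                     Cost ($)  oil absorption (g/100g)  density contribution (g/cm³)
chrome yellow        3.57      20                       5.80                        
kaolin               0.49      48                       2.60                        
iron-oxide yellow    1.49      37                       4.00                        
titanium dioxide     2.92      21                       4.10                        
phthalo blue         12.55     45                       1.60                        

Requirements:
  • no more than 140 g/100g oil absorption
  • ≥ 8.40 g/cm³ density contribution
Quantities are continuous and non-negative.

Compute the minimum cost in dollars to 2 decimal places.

$1.88

Let x1 = kg of chrome yellow, x2 = kg of kaolin, x3 = kg of iron-oxide yellow, x4 = kg of titanium dioxide, x5 = kg of phthalo blue.
min 3.57x1 + 0.49x2 + 1.49x3 + 2.92x4 + 12.55x5 s.t.:
  20x1 + 48x2 + 37x3 + 21x4 + 45x5 ≤ 140   (oil absorption)
  5.8x1 + 2.6x2 + 4x3 + 4.1x4 + 1.6x5 ≥ 8.4   (density contribution)
  x1, x2, x3, x4, x5 ≥ 0.
The cheapest feasible vertex uses only kaolin, iron-oxide yellow; chrome yellow, titanium dioxide, phthalo blue are not used. Binding constraints: oil absorption and density contribution.
That vertex is x2 = 2.601, x3 = 0.4092.
Cost = 0.49·2.601 + 1.49·0.4092 = 1.8842.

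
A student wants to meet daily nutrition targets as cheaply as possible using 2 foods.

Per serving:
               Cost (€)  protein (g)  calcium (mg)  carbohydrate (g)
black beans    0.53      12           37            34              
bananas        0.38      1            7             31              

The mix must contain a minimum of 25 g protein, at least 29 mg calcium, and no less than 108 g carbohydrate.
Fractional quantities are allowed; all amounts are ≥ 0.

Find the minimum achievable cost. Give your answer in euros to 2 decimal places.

€1.55

Let x1 = servings of black beans, x2 = servings of bananas.
min 0.53x1 + 0.38x2 s.t.:
  12x1 + 1x2 ≥ 25   (protein)
  37x1 + 7x2 ≥ 29   (calcium)
  34x1 + 31x2 ≥ 108   (carbohydrate)
  x1, x2 ≥ 0.
Both inputs are positive at the optimum. Binding constraints: protein and carbohydrate.
Optimal quantities: black beans = 1.973 servings, bananas = 1.32 servings.
Hence cost = 0.53·1.973 + 0.38·1.32 = €1.5473.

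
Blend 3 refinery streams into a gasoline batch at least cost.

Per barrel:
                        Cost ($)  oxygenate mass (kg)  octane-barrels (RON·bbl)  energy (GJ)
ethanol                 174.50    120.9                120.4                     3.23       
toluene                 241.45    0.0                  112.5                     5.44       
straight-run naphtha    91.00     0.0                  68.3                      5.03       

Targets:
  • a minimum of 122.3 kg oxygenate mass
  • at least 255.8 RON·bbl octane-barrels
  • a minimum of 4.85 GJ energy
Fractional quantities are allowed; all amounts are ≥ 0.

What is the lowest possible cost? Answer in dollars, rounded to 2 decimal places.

Treat it as an LP. Let x1 = barrels of ethanol, x2 = barrels of toluene, x3 = barrels of straight-run naphtha.
Minimise 174.5x1 + 241.45x2 + 91x3 with:
  120.9x1 ≥ 122.3   (oxygenate mass)
  120.4x1 + 112.5x2 + 68.3x3 ≥ 255.8   (octane-barrels)
  3.23x1 + 5.44x2 + 5.03x3 ≥ 4.85   (energy)
  x1, x2, x3 ≥ 0.
The optimal basis is {ethanol, straight-run naphtha}; toluene drops out. Binding constraints: oxygenate mass and octane-barrels.
Optimal quantities: ethanol = 1.01158 barrels, straight-run naphtha = 1.96202 barrels.
Objective = 174.5·1.01158 + 91·1.96202 = 355.0645.

$355.06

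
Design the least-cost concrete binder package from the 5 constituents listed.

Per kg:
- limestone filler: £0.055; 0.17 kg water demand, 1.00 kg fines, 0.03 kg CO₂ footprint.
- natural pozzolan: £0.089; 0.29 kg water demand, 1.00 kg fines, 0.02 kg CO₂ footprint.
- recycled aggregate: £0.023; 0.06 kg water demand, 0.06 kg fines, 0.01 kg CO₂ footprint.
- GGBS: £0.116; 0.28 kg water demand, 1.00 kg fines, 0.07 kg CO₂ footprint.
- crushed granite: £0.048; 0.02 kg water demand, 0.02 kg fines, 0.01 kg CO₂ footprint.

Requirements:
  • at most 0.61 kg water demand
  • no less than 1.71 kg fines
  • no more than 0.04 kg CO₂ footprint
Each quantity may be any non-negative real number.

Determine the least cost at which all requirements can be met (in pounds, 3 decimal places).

Set it up as a linear program. Let x1 = kg of limestone filler, x2 = kg of natural pozzolan, x3 = kg of recycled aggregate, x4 = kg of GGBS, x5 = kg of crushed granite.
Minimise 0.055x1 + 0.089x2 + 0.023x3 + 0.116x4 + 0.048x5 s.t.:
  0.17x1 + 0.29x2 + 0.06x3 + 0.28x4 + 0.02x5 ≤ 0.61   (water demand)
  1x1 + 1x2 + 0.06x3 + 1x4 + 0.02x5 ≥ 1.71   (fines)
  0.03x1 + 0.02x2 + 0.01x3 + 0.07x4 + 0.01x5 ≤ 0.04   (CO₂ footprint)
  x1, x2, x3, x4, x5 ≥ 0.
At the optimum only limestone filler, natural pozzolan are positive (recycled aggregate, GGBS, crushed granite = 0). Binding constraints: fines and CO₂ footprint.
Solving gives x1 = 0.58, x2 = 1.13.
Hence cost = 0.055·0.58 + 0.089·1.13 = £0.13247.

£0.132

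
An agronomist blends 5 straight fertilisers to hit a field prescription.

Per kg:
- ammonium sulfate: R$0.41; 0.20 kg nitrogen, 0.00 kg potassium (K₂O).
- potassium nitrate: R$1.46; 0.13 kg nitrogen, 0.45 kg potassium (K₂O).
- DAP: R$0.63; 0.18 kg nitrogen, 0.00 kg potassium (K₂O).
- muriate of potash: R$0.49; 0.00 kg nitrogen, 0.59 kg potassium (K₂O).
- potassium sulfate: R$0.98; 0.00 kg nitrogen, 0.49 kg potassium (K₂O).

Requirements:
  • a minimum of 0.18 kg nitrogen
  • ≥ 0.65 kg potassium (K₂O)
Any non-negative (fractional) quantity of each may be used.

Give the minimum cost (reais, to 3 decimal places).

R$0.909

This is a linear program. Let x1 = kg of ammonium sulfate, x2 = kg of potassium nitrate, x3 = kg of DAP, x4 = kg of muriate of potash, x5 = kg of potassium sulfate.
Minimise 0.41x1 + 1.46x2 + 0.63x3 + 0.49x4 + 0.98x5 with:
  0.2x1 + 0.13x2 + 0.18x3 ≥ 0.18   (nitrogen)
  0.45x2 + 0.59x4 + 0.49x5 ≥ 0.65   (potassium (K₂O))
  x1, x2, x3, x4, x5 ≥ 0.
The cheapest feasible vertex uses only ammonium sulfate, muriate of potash; potassium nitrate, DAP, potassium sulfate are not used. Binding constraints: nitrogen and potassium (K₂O).
That vertex is x1 = 0.9, x4 = 1.102.
Total cost: 0.41·0.9 + 0.49·1.102 = 0.90898.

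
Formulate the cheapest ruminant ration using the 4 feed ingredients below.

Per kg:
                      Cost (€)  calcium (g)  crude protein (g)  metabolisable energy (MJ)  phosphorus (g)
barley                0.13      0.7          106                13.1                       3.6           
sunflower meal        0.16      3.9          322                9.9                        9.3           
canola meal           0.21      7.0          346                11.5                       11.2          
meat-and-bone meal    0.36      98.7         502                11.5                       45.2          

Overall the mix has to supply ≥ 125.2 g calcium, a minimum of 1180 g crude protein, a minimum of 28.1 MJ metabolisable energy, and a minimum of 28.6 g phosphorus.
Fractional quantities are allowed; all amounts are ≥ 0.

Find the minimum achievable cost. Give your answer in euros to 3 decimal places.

Set it up as a linear program. Let x1 = kg of barley, x2 = kg of sunflower meal, x3 = kg of canola meal, x4 = kg of meat-and-bone meal.
Minimise 0.13x1 + 0.16x2 + 0.21x3 + 0.36x4 s.t.:
  0.7x1 + 3.9x2 + 7x3 + 98.7x4 ≥ 125.2   (calcium)
  106x1 + 322x2 + 346x3 + 502x4 ≥ 1180   (crude protein)
  13.1x1 + 9.9x2 + 11.5x3 + 11.5x4 ≥ 28.1   (metabolisable energy)
  3.6x1 + 9.3x2 + 11.2x3 + 45.2x4 ≥ 28.6   (phosphorus)
  x1, x2, x3, x4 ≥ 0.
The cheapest feasible vertex uses only sunflower meal, meat-and-bone meal; barley, canola meal are not used. There the calcium and crude protein constraints are tight.
So sunflower meal = 1.798 kg, meat-and-bone meal = 1.197 kg.
Hence cost = 0.16·1.798 + 0.36·1.197 = €0.71860.

€0.719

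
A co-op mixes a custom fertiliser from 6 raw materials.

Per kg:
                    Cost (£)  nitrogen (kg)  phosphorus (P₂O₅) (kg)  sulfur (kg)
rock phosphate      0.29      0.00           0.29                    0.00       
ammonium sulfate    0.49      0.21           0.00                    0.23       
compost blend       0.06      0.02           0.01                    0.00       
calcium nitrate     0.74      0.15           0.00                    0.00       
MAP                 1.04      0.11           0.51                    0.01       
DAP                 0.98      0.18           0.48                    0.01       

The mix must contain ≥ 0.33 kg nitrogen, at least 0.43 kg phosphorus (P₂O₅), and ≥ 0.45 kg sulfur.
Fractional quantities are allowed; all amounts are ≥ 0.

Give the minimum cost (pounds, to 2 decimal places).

Let x1 = kg of rock phosphate, x2 = kg of ammonium sulfate, x3 = kg of compost blend, x4 = kg of calcium nitrate, x5 = kg of MAP, x6 = kg of DAP.
Minimize 0.29x1 + 0.49x2 + 0.06x3 + 0.74x4 + 1.04x5 + 0.98x6 with:
  0.21x2 + 0.02x3 + 0.15x4 + 0.11x5 + 0.18x6 ≥ 0.33   (nitrogen)
  0.29x1 + 0.01x3 + 0.51x5 + 0.48x6 ≥ 0.43   (phosphorus (P₂O₅))
  0.23x2 + 0.01x5 + 0.01x6 ≥ 0.45   (sulfur)
  x1, x2, x3, x4, x5, x6 ≥ 0.
The optimal basis is {rock phosphate, ammonium sulfate}; compost blend, calcium nitrate, MAP, DAP drop out. Binding constraints: phosphorus (P₂O₅) and sulfur.
So rock phosphate = 1.483 kg, ammonium sulfate = 1.957 kg.
Total cost: 0.29·1.483 + 0.49·1.957 = 1.3890.

£1.39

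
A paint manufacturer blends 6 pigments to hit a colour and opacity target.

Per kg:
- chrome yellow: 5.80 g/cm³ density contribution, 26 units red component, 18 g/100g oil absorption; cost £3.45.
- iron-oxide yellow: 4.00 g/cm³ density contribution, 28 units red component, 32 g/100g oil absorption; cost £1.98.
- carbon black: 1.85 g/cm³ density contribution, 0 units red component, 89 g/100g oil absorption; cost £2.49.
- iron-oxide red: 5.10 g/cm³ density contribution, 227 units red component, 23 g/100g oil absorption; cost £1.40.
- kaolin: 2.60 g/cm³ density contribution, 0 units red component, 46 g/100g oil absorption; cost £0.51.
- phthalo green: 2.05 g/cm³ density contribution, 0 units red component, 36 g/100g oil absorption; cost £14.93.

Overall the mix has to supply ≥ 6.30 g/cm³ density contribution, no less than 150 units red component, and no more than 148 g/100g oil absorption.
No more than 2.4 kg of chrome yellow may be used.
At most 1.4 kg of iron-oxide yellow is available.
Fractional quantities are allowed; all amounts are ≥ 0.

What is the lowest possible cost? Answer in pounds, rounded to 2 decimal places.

£1.50

Let x1 = kg of chrome yellow, x2 = kg of iron-oxide yellow, x3 = kg of carbon black, x4 = kg of iron-oxide red, x5 = kg of kaolin, x6 = kg of phthalo green.
Minimise 3.45x1 + 1.98x2 + 2.49x3 + 1.4x4 + 0.51x5 + 14.93x6 with:
  5.8x1 + 4x2 + 1.85x3 + 5.1x4 + 2.6x5 + 2.05x6 ≥ 6.3   (density contribution)
  26x1 + 28x2 + 227x4 ≥ 150   (red component)
  18x1 + 32x2 + 89x3 + 23x4 + 46x5 + 36x6 ≤ 148   (oil absorption)
  x1 ≤ 2.4
  x2 ≤ 1.4
  x1, x2, x3, x4, x5, x6 ≥ 0.
The minimum-cost mix takes nothing from chrome yellow, iron-oxide yellow, carbon black, phthalo green — only iron-oxide red, kaolin. There the density contribution and red component constraints are tight.
Optimal quantities: iron-oxide red = 0.6608 kg, kaolin = 1.127 kg.
Hence cost = 1.4·0.6608 + 0.51·1.127 = £1.4999.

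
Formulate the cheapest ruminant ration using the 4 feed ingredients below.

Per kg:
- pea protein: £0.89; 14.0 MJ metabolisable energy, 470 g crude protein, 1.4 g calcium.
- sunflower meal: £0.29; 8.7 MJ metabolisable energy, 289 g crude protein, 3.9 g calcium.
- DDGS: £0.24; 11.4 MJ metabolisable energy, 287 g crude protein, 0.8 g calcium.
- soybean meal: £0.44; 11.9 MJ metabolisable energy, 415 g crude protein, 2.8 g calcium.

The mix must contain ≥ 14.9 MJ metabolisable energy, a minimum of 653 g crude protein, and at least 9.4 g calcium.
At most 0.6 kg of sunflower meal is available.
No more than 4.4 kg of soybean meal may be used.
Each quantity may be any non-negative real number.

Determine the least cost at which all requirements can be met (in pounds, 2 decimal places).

£1.28

Set it up as a linear program. Let x1 = kg of pea protein, x2 = kg of sunflower meal, x3 = kg of DDGS, x4 = kg of soybean meal.
Minimise 0.89x1 + 0.29x2 + 0.24x3 + 0.44x4 s.t.:
  14x1 + 8.7x2 + 11.4x3 + 11.9x4 ≥ 14.9   (metabolisable energy)
  470x1 + 289x2 + 287x3 + 415x4 ≥ 653   (crude protein)
  1.4x1 + 3.9x2 + 0.8x3 + 2.8x4 ≥ 9.4   (calcium)
  x2 ≤ 0.6
  x4 ≤ 4.4
  x1, x2, x3, x4 ≥ 0.
At the optimum only sunflower meal, soybean meal are positive (pea protein, DDGS = 0). There the calcium and the sunflower meal cap constraints are tight.
Optimal quantities: sunflower meal = 0.6 kg, soybean meal = 2.521 kg.
Hence cost = 0.29·0.6 + 0.44·2.521 = £1.2832.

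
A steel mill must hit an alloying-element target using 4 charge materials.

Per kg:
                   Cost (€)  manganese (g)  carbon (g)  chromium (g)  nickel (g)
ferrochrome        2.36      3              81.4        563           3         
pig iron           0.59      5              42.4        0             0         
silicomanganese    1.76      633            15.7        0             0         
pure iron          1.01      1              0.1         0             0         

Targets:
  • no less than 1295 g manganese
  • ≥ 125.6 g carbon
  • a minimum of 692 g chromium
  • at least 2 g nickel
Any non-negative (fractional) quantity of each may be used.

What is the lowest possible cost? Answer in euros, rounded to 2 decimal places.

This is a linear program. Let x1 = kg of ferrochrome, x2 = kg of pig iron, x3 = kg of silicomanganese, x4 = kg of pure iron.
Minimise 2.36x1 + 0.59x2 + 1.76x3 + 1.01x4 s.t.:
  3x1 + 5x2 + 633x3 + 1x4 ≥ 1295   (manganese)
  81.4x1 + 42.4x2 + 15.7x3 + 0.1x4 ≥ 125.6   (carbon)
  563x1 ≥ 692   (chromium)
  3x1 ≥ 2   (nickel)
  x1, x2, x3, x4 ≥ 0.
At the optimum only ferrochrome, silicomanganese are positive (pig iron, pure iron = 0). The manganese and chromium requirements are met with equality.
That vertex is x1 = 1.229, x3 = 2.04.
Hence cost = 2.36·1.229 + 1.76·2.04 = €6.4908.

€6.49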